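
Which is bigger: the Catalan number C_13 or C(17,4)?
C_13

Working:
C_13 = C(26,13)/(13+1) = 10,400,600/14 = 742,900; C(17,4) = 2,380.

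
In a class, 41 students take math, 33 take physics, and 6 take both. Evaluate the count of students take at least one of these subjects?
68

Working:
|A∪B| = |A|+|B|-|A∩B| = 41+33-6 = 68.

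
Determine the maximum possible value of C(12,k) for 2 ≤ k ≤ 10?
924

Solution: C(12,k) is maximised at the centre of the row: C(12,6) = 924.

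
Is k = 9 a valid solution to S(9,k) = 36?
No

Explanation: S(9,9) = 9·S(8,9) + S(8,8) = 9·0 + 1 = 1, which does not equal 36.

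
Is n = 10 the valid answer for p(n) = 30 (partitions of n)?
No

Working:
Pentagonal recurrence p(n) = p(n−1) + p(n−2) − p(n−5) − p(n−7) + …: p(10) = p(9) + p(8) − p(5) − p(3) = 30 + 22 − 7 − 3 = 42, which does not equal 30.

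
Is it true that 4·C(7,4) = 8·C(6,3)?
False

Reasoning: Absorption identity k·C(n,k) = n·C(n-1,k-1). LHS = 4·35 = 140; RHS = 8·20 = 160.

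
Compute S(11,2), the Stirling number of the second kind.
1,023

Reasoning: Using the Stirling recurrence: S(n,k) = k·S(n-1,k) + S(n-1,k-1)
S(11,2) = 2·S(10,2) + S(10,1)
         = 2·511 + 1
         = 1022 + 1
         = 1,023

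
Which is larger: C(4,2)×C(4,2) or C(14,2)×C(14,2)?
C(4,2)×C(4,2)=36, C(14,2)×C(14,2)=8,281.
Final answer: C(14,2)×C(14,2)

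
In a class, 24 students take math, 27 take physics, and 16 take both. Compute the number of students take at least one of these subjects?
35

Solution: |A∪B| = |A|+|B|-|A∩B| = 24+27-16 = 35.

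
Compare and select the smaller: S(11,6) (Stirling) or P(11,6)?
S(11,6)
S(11,6) = 6·S(10,6) + S(10,5) = 6·22,827 + 42,525 = 179,487; P(11,6) = 332,640.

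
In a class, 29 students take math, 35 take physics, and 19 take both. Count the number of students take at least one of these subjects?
45
|A∪B| = |A|+|B|-|A∩B| = 29+35-19 = 45.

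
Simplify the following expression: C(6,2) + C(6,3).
35

Reasoning: By Pascal's identity: C(7,3) = 35.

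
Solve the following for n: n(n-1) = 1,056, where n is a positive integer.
33

Explanation: n² − n − 1,056 = 0, so n = (1 ± √(1 + 4·1,056))/2 = (1 ± √4,225)/2 = (1 ± 65)/2, i.e. n = 33 or n = -32. Taking the positive root, n = 33 (check: 33×32 = 1,056).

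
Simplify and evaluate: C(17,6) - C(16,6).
4,368

Reasoning: C(17,6) - C(16,6) = C(16,5) = 4,368.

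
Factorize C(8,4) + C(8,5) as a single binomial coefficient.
C(9,5)

Working:
By Pascal's identity: C(8,4) + C(8,5) = C(9,5) = 126.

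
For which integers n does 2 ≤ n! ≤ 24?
2, 3, 4
n! is strictly increasing; 2! = 2 and 4! = 24, so valid n = 2, 3, 4.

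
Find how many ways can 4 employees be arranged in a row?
24

Reasoning: Arrangements of 4 distinct objects: 4! = 24.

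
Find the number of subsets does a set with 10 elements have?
1,024

Reasoning: Each element can be included or excluded: 2^10 = 1,024.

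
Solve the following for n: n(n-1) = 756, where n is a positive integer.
28

Working:
n² − n − 756 = 0, so n = (1 ± √(1 + 4·756))/2 = (1 ± √3,025)/2 = (1 ± 55)/2, i.e. n = 28 or n = -27. Taking the positive root, n = 28 (check: 28×27 = 756).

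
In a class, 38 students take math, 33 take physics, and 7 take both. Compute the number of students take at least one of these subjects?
|A∪B| = |A|+|B|-|A∩B| = 38+33-7 = 64.
Final answer: 64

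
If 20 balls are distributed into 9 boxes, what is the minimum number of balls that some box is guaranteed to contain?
3

Explanation: Pigeonhole: ⌈20/9⌉ = 3.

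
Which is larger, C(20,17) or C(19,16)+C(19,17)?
By Pascal's identity: C(20,17) = C(19,16)+C(19,17) = 1,140. Equal.

Answer: Equal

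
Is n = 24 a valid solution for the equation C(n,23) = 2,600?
No

Solution: C(24,23) = 24·23·22·21·20·19·18·17·16·15·14·13·12·11·10·9·8·7·6·5·4·3·2/23! = 620,448,401,733,239,439,360,000/25,852,016,738,884,976,640,000 = 24, which does not equal 2,600.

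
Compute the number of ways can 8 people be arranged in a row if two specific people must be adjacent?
10,080

Solution: Treat pair as unit: (8-1)! arrangements × 2 internal orders = 10,080.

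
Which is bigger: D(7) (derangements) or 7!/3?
D(7)

Reasoning: D(7) = (7-1)·[D(6) + D(5)] = 6·[265 + 44] = 1,854; 7!/3 = 5,040/3 = 1,680.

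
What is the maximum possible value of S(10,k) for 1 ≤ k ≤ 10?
42,525

Row S(10,k) for k = 1..10 (via S(n,k) = k·S(n−1,k) + S(n−1,k−1)): 1, 511, 9,330, 34,105, 42,525, 22,827, 5,880, 750, 45, 1. The row is unimodal; maximum at k = 5: 42,525.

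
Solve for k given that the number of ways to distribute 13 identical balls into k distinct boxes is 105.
3

Stars and bars: the count is C(13+k−1, k−1), increasing in k. k=2: C(14,1) = 14, k=3: C(15,2) = 105 ✓. So k = 3.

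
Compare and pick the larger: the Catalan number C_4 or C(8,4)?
C_4 = C(8,4)/(4+1) = 70/5 = 14; C(8,4) = 70.
Final answer: C(8,4)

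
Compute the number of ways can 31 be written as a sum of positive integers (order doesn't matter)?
6,842
Pentagonal recurrence p(n) = p(n−1) + p(n−2) − p(n−5) − p(n−7) + …: p(31) = p(30) + p(29) − p(26) − p(24) + p(19) + p(16) − p(9) − p(5) = 5,604 + 4,565 − 2,436 − 1,575 + 490 + 231 − 30 − 7 = 6,842.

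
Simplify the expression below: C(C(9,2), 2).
630

Reasoning: C(9,2) = 36, then C(36, 2) = 630.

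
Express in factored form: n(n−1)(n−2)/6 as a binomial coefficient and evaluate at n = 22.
C(n,3); C(22,3) = 1,540

Working:
n(n−1)(n−2)/6 = n!/(3!(n−3)!) = C(n,3). At n = 22: C(22,3) = 1,540.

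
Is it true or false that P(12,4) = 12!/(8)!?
True

Permutation formula P(n,k) = n!/(n-k)!: 12!/8! = 479,001,600/40,320 = 11,880 = P(12,4). The statement holds.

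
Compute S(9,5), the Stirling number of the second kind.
Using the Stirling recurrence: S(n,k) = k·S(n-1,k) + S(n-1,k-1)
S(9,5) = 5·S(8,5) + S(8,4)
         = 5·1050 + 1701
         = 5250 + 1701
         = 6,951

Answer: 6,951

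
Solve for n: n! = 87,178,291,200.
n! is strictly increasing. 12! = 479,001,600, 13! = 6,227,020,800, 14! = 87,178,291,200 ✓. So n = 14.

Answer: 14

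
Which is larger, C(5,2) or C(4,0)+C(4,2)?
C(5,2)

Working:
C(5,2)=10; C(4,0)+C(4,2)=1+6=7.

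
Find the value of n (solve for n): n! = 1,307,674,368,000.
n! is strictly increasing. 13! = 6,227,020,800, 14! = 87,178,291,200, 15! = 1,307,674,368,000 ✓. So n = 15.

Answer: 15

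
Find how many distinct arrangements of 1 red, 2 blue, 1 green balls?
12

Explanation: Multinomial: 4!/(1! × 2! × 1!) = 12.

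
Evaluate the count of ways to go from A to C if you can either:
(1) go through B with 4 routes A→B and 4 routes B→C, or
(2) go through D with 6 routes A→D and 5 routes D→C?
46

Working:
Route via B: 4×4=16. Route via D: 6×5=30. Total: 46.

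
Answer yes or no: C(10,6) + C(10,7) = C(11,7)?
Yes

Working:
Pascal's identity: LHS = 210 + 120 = 330; RHS = C(11,7) = 330. Both sides agree, so the statement holds.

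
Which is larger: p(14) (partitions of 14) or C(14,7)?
C(14,7)

Working:
Pentagonal recurrence p(n) = p(n−1) + p(n−2) − p(n−5) − p(n−7) + …: p(14) = p(13) + p(12) − p(9) − p(7) + p(2) = 101 + 77 − 30 − 15 + 2 = 135; C(14,7) = 3,432.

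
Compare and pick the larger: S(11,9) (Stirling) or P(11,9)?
S(11,9) = 9·S(10,9) + S(10,8) = 9·45 + 750 = 1,155; P(11,9) = 19,958,400.

Answer: P(11,9)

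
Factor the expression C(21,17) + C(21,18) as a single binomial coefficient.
C(22,18)

Working:
By Pascal's identity: C(21,17) + C(21,18) = C(22,18) = 7,315.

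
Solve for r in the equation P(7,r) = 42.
2

Working:
P(7,r) = 7·6·…·(7−r+1), a product of r factors. Multiplying down from 7: 7 = 7; 7·6 = 42 ✓ (2 factors). So r = 2.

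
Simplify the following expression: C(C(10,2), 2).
990

Explanation: C(10,2) = 45, then C(45, 2) = 990.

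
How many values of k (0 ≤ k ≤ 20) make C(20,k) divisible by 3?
12

Reasoning: Checking C(20,k) mod 3 for k = 0..20: divisible at k = 3, 4, 5, 6, 7, 8, 12, 13, 14, 15, 16, 17. That's 12 values.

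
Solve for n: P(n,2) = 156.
13
P(n,2) = n(n−1) is increasing in n; n(n−1) ≈ (n−0.5)^2 = 156 gives n ≈ 13.0. Check: P(11,2) = 110, P(12,2) = 132, P(13,2) = 156 ✓. So n = 13.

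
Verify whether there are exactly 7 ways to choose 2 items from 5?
False

Working:
C(5,2) = 10 ≠ 7.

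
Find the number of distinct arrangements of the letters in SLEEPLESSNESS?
1,081,080

Working:
Word has 13 letters (S=5, L=2, E=4, P=1, N=1). Arrangements: 13!/Π(k!) = 1,081,080.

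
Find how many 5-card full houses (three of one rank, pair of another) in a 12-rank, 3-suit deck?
396

Working:
Triple rank: 12. Triple suits: C(3,3)=1. Pair rank: 11. Pair suits: C(3,2)=3. Total: 396.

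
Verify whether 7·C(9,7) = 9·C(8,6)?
True
Absorption identity k·C(n,k) = n·C(n-1,k-1). LHS = 7·36 = 252; RHS = 9·28 = 252.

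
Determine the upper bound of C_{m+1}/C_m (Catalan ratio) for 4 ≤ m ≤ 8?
17/5

Reasoning: C_{m+1}/C_m = 2(2m+1)/(m+2), which increases with m. Maximum at m = 8: 2·17/10 = 17/5.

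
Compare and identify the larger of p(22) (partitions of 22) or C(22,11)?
C(22,11)

Solution: Pentagonal recurrence p(n) = p(n−1) + p(n−2) − p(n−5) − p(n−7) + …: p(22) = p(21) + p(20) − p(17) − p(15) + p(10) + p(7) − p(0) = 792 + 627 − 297 − 176 + 42 + 15 − 1 = 1,002; C(22,11) = 705,432.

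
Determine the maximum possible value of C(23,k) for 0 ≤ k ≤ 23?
1,352,078

Maximum at k = 11 or k = 12: C(23,11) = 1,352,078.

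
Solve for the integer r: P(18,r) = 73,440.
P(18,r) = 18·17·…·(18−r+1), a product of r factors. Multiplying down from 18: 18 = 18; 18·17 = 306; 18·17·16 = 4,896; 18·17·16·15 = 73,440 ✓ (4 factors). So r = 4.

Answer: 4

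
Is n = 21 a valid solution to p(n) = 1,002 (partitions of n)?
Pentagonal recurrence p(n) = p(n−1) + p(n−2) − p(n−5) − p(n−7) + …: p(21) = p(20) + p(19) − p(16) − p(14) + p(9) + p(6) = 627 + 490 − 231 − 135 + 30 + 11 = 792, which does not equal 1,002.
Final answer: No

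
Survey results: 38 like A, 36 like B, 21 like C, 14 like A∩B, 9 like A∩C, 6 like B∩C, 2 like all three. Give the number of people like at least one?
68
|A∪B∪C| = 38+36+21-14-9-6+2 = 68.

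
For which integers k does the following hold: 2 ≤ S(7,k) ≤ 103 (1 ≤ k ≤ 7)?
2, 6
S(7,1)=1; S(7,2)=63; S(7,3)=301; S(7,4)=350; S(7,5)=140; S(7,6)=21; S(7,7)=1. So valid k = 2, 6.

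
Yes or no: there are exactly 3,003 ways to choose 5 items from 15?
Yes
C(15,5) = 3,003.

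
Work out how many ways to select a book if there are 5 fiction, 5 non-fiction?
By the addition principle: 5 + 5 = 10.

Answer: 10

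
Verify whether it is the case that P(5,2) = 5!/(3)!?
True

Permutation formula P(n,k) = n!/(n-k)!: 5!/3! = 120/6 = 20 = P(5,2). The statement holds.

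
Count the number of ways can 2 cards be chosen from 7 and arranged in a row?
42

Solution: P(7,2) = 7!/(7-2)! = 42.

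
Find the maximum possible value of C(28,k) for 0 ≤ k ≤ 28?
40,116,600

Working:
Maximum at k = 14: C(28,14) = 40,116,600.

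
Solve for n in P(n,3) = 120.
6

Working:
P(n,3) = n(n−1)(n−2) is increasing in n; n(n−1)(n−2) ≈ (n−1)^3 = 120 gives n ≈ 5.9. Check: P(4,3) = 24, P(5,3) = 60, P(6,3) = 120 ✓. So n = 6.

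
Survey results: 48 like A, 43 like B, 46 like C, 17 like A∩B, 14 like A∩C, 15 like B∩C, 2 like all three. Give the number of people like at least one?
93

Explanation: |A∪B∪C| = 48+43+46-17-14-15+2 = 93.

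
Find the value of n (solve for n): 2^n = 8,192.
8,192 = 1,024 × 8 = 2^10 × 2^3 = 2^13, so n = 13.

Answer: 13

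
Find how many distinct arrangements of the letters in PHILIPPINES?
1,108,800

Word has 11 letters (P=3, H=1, I=3, L=1, N=1, E=1, S=1). Arrangements: 11!/Π(k!) = 1,108,800.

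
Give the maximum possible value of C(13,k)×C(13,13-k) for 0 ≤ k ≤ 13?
C(13,k)·C(13,13-k) = C(13,k)², maximised at the centre k = 6: C(13,6)² = 2,944,656.

Answer: 2,944,656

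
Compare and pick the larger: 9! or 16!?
9!=362,880, 16!=20,922,789,888,000. 16! > 9!.
Final answer: 16!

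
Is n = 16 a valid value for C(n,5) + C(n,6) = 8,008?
No

Explanation: C(16,5) + C(16,6) = 4,368 + 8,008 = 12,376, which does not equal 8,008.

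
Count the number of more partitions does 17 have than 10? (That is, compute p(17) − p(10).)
Pentagonal recurrence p(n) = p(n−1) + p(n−2) − p(n−5) − p(n−7) + …: p(17) = p(16) + p(15) − p(12) − p(10) + p(5) + p(2) = 231 + 176 − 77 − 42 + 7 + 2 = 297.
p(10) = p(9) + p(8) − p(5) − p(3) = 30 + 22 − 7 − 3 = 42.
Difference = 297 − 42 = 255.
Final answer: 255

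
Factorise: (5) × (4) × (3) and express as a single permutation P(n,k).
P(5,3) = 5!/(2)!

Solution: Product of 3 consecutive descending integers starting at 5: P(5,3) = 5!/2! = 60.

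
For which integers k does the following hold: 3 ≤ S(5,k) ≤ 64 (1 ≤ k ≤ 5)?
2, 3, 4

S(5,1)=1; S(5,2)=15; S(5,3)=25; S(5,4)=10; S(5,5)=1. So valid k = 2, 3, 4.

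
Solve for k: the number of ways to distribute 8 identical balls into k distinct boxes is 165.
4

Solution: Stars and bars: the count is C(8+k−1, k−1), increasing in k. k=2: C(9,1) = 9, k=3: C(10,2) = 45, k=4: C(11,3) = 165 ✓. So k = 4.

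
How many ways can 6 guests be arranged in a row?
720

Working:
Arrangements of 6 distinct objects: 6! = 720.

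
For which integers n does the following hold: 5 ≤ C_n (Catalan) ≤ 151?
3, 4, 5, 6
C_2=2; C_3=5; C_4=14; C_5=42; C_6=132; C_7=429. So valid n = 3, 4, 5, 6.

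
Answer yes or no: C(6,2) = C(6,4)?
Symmetry C(n,k) = C(n,n-k): C(6,2) = 15 and C(6,4) = 15. Both sides agree, so the statement holds.

Answer: Yes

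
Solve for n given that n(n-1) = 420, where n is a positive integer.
21

Working:
n² − n − 420 = 0, so n = (1 ± √(1 + 4·420))/2 = (1 ± √1,681)/2 = (1 ± 41)/2, i.e. n = 21 or n = -20. Taking the positive root, n = 21 (check: 21×20 = 420).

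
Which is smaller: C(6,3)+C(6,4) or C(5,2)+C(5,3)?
C(5,2)+C(5,3)

Explanation: First=35, Second=20.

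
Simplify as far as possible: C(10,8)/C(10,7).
3/8

Reasoning: C(n,k+1)/C(n,k) = (n−k)/(k+1). Here (10−7)/(7+1) = 3/8 = 3/8.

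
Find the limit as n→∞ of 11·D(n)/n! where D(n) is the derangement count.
11/e

Explanation: D(n)/n! → 1/e, so 11·D(n)/n! → 11/e.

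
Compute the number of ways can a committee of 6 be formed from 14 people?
3,003

C(14,6) = 14! / (6! × (14-6)!)
         = 14! / (6! × 8!)
         = 3,003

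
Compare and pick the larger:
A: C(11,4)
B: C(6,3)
A

Explanation: A=C(11,4)=330, B=C(6,3)=20.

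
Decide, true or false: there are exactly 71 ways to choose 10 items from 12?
False

Reasoning: C(12,10) = 66 ≠ 71.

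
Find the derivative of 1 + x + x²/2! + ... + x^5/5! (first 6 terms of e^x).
1 + x + x²/2! + ... + x^4/4!

Solution: Differentiating term by term gives the first 5 terms of e^x.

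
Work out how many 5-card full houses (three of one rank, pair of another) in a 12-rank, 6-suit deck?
39,600

Reasoning: Triple rank: 12. Triple suits: C(6,3)=20. Pair rank: 11. Pair suits: C(6,2)=15. Total: 39,600.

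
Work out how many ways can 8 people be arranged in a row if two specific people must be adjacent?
10,080

Reasoning: Treat pair as unit: (8-1)! arrangements × 2 internal orders = 10,080.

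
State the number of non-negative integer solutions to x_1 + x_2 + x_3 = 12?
91

Working:
C(12+3-1, 3-1) = 91.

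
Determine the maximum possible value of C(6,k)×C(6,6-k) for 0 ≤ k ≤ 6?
400

Solution: C(6,k)·C(6,6-k) = C(6,k)², maximised at the centre k = 3: C(6,3)² = 400.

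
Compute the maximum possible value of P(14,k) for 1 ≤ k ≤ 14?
87,178,291,200

Working:
P(14,k) increases in k, so maximum at k = 14: 14! = 87,178,291,200.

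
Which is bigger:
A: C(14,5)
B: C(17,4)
B

A=C(14,5)=2,002, B=C(17,4)=2,380.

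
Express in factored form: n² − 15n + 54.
Seek roots whose sum is 15 and product is 54: (6, 9). So n² − 15n + 54 = (n − 6)(n − 9).
Final answer: (n − 6)(n − 9)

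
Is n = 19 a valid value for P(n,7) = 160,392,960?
No

Explanation: P(19,7) = 19·18·17·16·15·14·13 = 253,955,520, which does not equal 160,392,960.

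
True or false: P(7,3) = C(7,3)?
P(7,3) = 210 and C(7,3) = 35; P(n,r) = r! × C(n,r) so P > C whenever r ≥ 2.
Final answer: False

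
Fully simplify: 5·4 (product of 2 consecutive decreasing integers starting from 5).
20

This is P(5,2) = 5!/(3)! = 20.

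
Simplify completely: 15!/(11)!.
32,760

Reasoning: This equals 15×14×...×12 = 32,760.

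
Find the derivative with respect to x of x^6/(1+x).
(6x^5(1+x) - x^6)/(1+x)²
Quotient rule: [6x^{5}(1+x) - x^6]/(1+x)².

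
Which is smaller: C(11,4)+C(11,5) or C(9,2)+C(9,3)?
C(9,2)+C(9,3)

Solution: First=792, Second=120.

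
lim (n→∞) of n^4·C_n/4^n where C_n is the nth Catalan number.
∞

C_n ~ 4^n/(n^(3/2)√π), so n^4·C_n/4^n ~ n^(4 − 3/2)/√π → ∞.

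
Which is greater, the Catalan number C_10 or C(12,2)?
C_10
C_10 = C(20,10)/(10+1) = 184,756/11 = 16,796; C(12,2) = 66.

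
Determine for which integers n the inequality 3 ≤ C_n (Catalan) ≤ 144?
3, 4, 5, 6

C_2=2; C_3=5; C_4=14; C_5=42; C_6=132; C_7=429. So valid n = 3, 4, 5, 6.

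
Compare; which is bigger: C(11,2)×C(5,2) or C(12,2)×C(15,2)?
C(12,2)×C(15,2)

Working:
C(11,2)×C(5,2)=550, C(12,2)×C(15,2)=6,930.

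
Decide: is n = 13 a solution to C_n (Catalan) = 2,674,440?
No

Solution: C_13 = C(26,13)/(13+1) = 10,400,600/14 = 742,900, which does not equal 2,674,440.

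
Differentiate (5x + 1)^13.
65(5x + 1)^12

Explanation: Chain rule: 13(5x+1)^{12} × 5 = 65(5x+1)^{12}.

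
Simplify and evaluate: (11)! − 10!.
36,288,000

Explanation: (11)! − 10! = (11)·10! − 10! = (11−1)·10! = 10·10! = 36,288,000.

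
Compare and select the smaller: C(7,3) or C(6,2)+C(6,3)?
Equal

By Pascal's identity: C(7,3) = C(6,2)+C(6,3) = 35. Equal.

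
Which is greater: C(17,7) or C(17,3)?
C(17,7)

Solution: C(17,7)=19,448, C(17,3)=680.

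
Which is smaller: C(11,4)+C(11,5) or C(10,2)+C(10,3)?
First=792, Second=165.
Final answer: C(10,2)+C(10,3)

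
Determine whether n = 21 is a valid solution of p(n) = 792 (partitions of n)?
Yes

Explanation: Pentagonal recurrence p(n) = p(n−1) + p(n−2) − p(n−5) − p(n−7) + …: p(21) = p(20) + p(19) − p(16) − p(14) + p(9) + p(6) = 627 + 490 − 231 − 135 + 30 + 11 = 792, which equals 792.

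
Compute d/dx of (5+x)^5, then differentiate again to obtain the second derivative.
20(5+x)^3

Working:
First derivative: 5(5+x)^{4}. Second derivative: 5·4·(5+x)^{3} = 20(5+x)^{3}.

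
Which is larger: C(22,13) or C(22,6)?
C(22,13)=497,420, C(22,6)=74,613.
Final answer: C(22,13)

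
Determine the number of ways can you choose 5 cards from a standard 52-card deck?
2,598,960
C(52,5) = 2,598,960.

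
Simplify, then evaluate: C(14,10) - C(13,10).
C(14,10) - C(13,10) = C(13,9) = 715.
Final answer: 715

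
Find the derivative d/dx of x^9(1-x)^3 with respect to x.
9x^8(1-x)^3 - 3x^9(1-x)^2

Product rule: 9x^{8}(1-x)^{3} + x^9·(-3)(1-x)^{2}.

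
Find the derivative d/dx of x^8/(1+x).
(8x^7(1+x) - x^8)/(1+x)²

Working:
Quotient rule: [8x^{7}(1+x) - x^8]/(1+x)².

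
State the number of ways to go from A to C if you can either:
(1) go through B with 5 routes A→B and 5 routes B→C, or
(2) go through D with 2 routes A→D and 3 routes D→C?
31

Working:
Route via B: 5×5=25. Route via D: 2×3=6. Total: 31.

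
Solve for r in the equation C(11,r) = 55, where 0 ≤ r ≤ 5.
2

C(11,r) is increasing for 0 ≤ r ≤ 5. Stepping up (C(11,r+1) = C(11,r)·(11−r)/(r+1)): C(11,1) = 11, C(11,2) = 55 ✓. So r = 2.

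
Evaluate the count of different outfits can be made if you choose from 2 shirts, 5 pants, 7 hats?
70

By the multiplication principle: 2 × 5 × 7 = 70.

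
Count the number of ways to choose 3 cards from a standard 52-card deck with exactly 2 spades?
3,042

Solution: 13 spades and 39 non-spades: C(13,2) × C(39,1) = 78 × 39 = 3,042.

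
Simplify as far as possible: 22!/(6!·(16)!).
This is C(22,6) = 74,613.

Answer: 74,613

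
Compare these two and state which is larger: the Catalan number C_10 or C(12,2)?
C_10

Explanation: C_10 = C(20,10)/(10+1) = 184,756/11 = 16,796; C(12,2) = 66.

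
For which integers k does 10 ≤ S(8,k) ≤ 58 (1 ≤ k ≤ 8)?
S(8,1)=1; S(8,2)=127; S(8,3)=966; S(8,4)=1,701; S(8,5)=1,050; S(8,6)=266; S(8,7)=28; S(8,8)=1. So valid k = 7.

Answer: 7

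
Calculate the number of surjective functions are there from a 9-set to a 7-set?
2,328,480

Working:
Onto functions = 7! × S(9,7)
First compute S(9,7) via recurrence:
Using the Stirling recurrence: S(n,k) = k·S(n-1,k) + S(n-1,k-1)
S(9,7) = 7·S(8,7) + S(8,6)
         = 7·28 + 266
         = 196 + 266
         = 462
Then: 5040 × 462 = 2,328,480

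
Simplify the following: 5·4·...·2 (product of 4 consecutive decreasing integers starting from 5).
120

Solution: This is P(5,4) = 5!/(1)! = 120.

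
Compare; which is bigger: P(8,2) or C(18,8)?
C(18,8)

P(8,2)=56, C(18,8)=43,758.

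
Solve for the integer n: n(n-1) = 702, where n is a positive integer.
27

n² − n − 702 = 0, so n = (1 ± √(1 + 4·702))/2 = (1 ± √2,809)/2 = (1 ± 53)/2, i.e. n = 27 or n = -26. Taking the positive root, n = 27 (check: 27×26 = 702).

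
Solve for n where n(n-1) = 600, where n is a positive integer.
25
n² − n − 600 = 0, so n = (1 ± √(1 + 4·600))/2 = (1 ± √2,401)/2 = (1 ± 49)/2, i.e. n = 25 or n = -24. Taking the positive root, n = 25 (check: 25×24 = 600).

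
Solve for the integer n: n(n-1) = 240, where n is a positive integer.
16

Reasoning: n² − n − 240 = 0, so n = (1 ± √(1 + 4·240))/2 = (1 ± √961)/2 = (1 ± 31)/2, i.e. n = 16 or n = -15. Taking the positive root, n = 16 (check: 16×15 = 240).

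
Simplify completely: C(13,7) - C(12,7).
924

Working:
C(13,7) - C(12,7) = C(12,6) = 924.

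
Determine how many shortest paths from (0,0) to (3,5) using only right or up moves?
56

Explanation: Choose 3 rights from 8 moves: C(8,3) = 56.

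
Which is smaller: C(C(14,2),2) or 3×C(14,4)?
C(C(14,2),2)=4,095, 3×C(14,4)=3,003.
Final answer: 3×C(14,4)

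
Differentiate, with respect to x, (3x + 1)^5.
Chain rule: 5(3x+1)^{4} × 3 = 15(3x+1)^{4}.
Final answer: 15(3x + 1)^4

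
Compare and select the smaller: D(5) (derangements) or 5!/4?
5!/4

Working:
D(5) = (5-1)·[D(4) + D(3)] = 4·[9 + 2] = 44; 5!/4 = 120/4 = 30.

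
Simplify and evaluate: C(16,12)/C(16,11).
5/12

Reasoning: C(n,k+1)/C(n,k) = (n−k)/(k+1). Here (16−11)/(11+1) = 5/12 = 5/12.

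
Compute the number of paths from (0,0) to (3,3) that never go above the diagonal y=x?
5

Counted by the Catalan number C_3: C_3 = C(6,3)/(3+1) = 20/4 = 5.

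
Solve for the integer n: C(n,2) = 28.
8

Reasoning: C(n,2) = n(n−1)/2! is increasing in n, and n(n−1) = 2!·28 = 56 ≈ (n−0.5)^2 gives n ≈ 8.0. Check: C(6,2) = 15, C(7,2) = 21, C(8,2) = 28 ✓. So n = 8.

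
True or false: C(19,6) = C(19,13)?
True

Working:
C(19,6) = C(19,19-6) by the symmetry property; both equal 27,132.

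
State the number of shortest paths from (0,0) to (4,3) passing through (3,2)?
To (3,2): C(5,3)=10. From there: C(2,1)=2. Total: 20.
Final answer: 20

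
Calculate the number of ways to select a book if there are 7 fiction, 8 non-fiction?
15

Solution: By the addition principle: 7 + 8 = 15.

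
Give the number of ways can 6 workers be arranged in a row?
720

Explanation: Arrangements of 6 distinct objects: 6! = 720.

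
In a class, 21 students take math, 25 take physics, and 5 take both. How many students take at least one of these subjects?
|A∪B| = |A|+|B|-|A∩B| = 21+25-5 = 41.
Final answer: 41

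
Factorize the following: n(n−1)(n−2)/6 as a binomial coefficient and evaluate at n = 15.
C(n,3); C(15,3) = 455

Solution: n(n−1)(n−2)/6 = n!/(3!(n−3)!) = C(n,3). At n = 15: C(15,3) = 455.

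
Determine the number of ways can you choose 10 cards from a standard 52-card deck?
15,820,024,220

Working:
C(52,10) = 15,820,024,220.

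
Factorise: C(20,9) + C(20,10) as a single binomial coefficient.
By Pascal's identity: C(20,9) + C(20,10) = C(21,10) = 352,716.

Answer: C(21,10)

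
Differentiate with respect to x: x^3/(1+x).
(3x^2(1+x) - x^3)/(1+x)²

Quotient rule: [3x^{2}(1+x) - x^3]/(1+x)².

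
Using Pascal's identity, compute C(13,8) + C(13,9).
2,002
C(13,8) + C(13,9) = C(14,9) = 2,002.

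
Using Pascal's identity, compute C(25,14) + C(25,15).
7,726,160

Working:
C(25,14) + C(25,15) = C(26,15) = 7,726,160.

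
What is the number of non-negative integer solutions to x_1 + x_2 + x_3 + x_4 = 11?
C(11+4-1, 4-1) = 364.
Final answer: 364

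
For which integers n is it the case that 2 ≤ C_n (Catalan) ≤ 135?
C_1=1; C_2=2; C_3=5; C_4=14; C_5=42; C_6=132; C_7=429. So valid n = 2, 3, 4, 5, 6.
Final answer: 2, 3, 4, 5, 6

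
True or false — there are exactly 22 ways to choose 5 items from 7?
False

Solution: C(7,5) = 21 ≠ 22.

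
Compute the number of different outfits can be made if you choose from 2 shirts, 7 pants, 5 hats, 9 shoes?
By the multiplication principle: 2 × 7 × 5 × 9 = 630.

Answer: 630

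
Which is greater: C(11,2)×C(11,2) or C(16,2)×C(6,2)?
C(11,2)×C(11,2)=3,025, C(16,2)×C(6,2)=1,800.

Answer: C(11,2)×C(11,2)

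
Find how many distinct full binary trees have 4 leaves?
5

Reasoning: Using the Catalan number formula: C_n = C(2n, n) / (n+1)
C_3 = C(6, 3) / (3+1)
     = 20 / 4
     = 5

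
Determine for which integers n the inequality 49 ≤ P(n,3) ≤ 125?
5, 6

Solution: P(4,3)=24; P(5,3)=60; P(6,3)=120; P(7,3)=210. So valid n = 5, 6.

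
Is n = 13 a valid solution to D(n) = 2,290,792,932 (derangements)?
Yes

Explanation: D(13) = (13-1)·[D(12) + D(11)] = 12·[176,214,841 + 14,684,570] = 2,290,792,932, which equals 2,290,792,932.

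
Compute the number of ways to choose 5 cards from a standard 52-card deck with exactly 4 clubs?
27,885

Solution: 13 clubs and 39 non-clubs: C(13,4) × C(39,1) = 715 × 39 = 27,885.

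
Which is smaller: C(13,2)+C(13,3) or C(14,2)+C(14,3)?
C(13,2)+C(13,3)

Reasoning: First=364, Second=455.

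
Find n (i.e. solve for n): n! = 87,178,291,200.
14

Solution: n! is strictly increasing. 12! = 479,001,600, 13! = 6,227,020,800, 14! = 87,178,291,200 ✓. So n = 14.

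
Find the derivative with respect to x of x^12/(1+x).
Quotient rule: [12x^{11}(1+x) - x^12]/(1+x)².

Answer: (12x^11(1+x) - x^12)/(1+x)²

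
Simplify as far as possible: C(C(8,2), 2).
378
C(8,2) = 28, then C(28, 2) = 378.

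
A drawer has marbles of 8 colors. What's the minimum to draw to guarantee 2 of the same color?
9
Worst case: 1 of each = 8. One more: 9.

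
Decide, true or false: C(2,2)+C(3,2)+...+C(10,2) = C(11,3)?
Hockey stick identity gives Σ = C(11,3) = 165; RHS C(11,3) = 165.
Final answer: True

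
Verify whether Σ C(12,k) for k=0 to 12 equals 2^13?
False

Solution: Binomial theorem: Σ C(12,k) = (1+1)^12 = 2^12 = 4,096; RHS 2^13 = 8,192.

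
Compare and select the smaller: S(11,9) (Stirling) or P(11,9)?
S(11,9) = 9·S(10,9) + S(10,8) = 9·45 + 750 = 1,155; P(11,9) = 19,958,400.
Final answer: S(11,9)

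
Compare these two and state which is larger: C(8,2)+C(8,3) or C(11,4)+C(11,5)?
First=84, Second=792.
Final answer: C(11,4)+C(11,5)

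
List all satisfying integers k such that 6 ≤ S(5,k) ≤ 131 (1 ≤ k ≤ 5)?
S(5,1)=1; S(5,2)=15; S(5,3)=25; S(5,4)=10; S(5,5)=1. So valid k = 2, 3, 4.

Answer: 2, 3, 4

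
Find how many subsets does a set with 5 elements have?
32

Explanation: Each element can be included or excluded: 2^5 = 32.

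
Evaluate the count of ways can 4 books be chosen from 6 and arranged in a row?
360

Working:
P(6,4) = 6!/(6-4)! = 360.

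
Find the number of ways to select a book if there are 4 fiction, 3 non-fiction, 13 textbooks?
20

Solution: By the addition principle: 4 + 3 + 13 = 20.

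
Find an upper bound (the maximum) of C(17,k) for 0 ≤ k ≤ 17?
24,310

Solution: Maximum at k = 8 or k = 9: C(17,8) = 24,310.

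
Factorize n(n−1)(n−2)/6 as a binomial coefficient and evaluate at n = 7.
C(n,3); C(7,3) = 35

n(n−1)(n−2)/6 = n!/(3!(n−3)!) = C(n,3). At n = 7: C(7,3) = 35.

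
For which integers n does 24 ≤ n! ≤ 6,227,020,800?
4, 5, 6, 7, 8, 9, 10, 11, 12, 13
n! is strictly increasing; 4! = 24 and 13! = 6,227,020,800, so valid n = 4, 5, 6, 7, 8, 9, 10, 11, 12, 13.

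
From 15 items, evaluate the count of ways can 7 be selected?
6,435

Solution: C(15,7) = 15! / (7! × (15-7)!)
         = 15! / (7! × 8!)
         = 6,435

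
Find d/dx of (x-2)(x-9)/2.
(2x - 11)/2

d/dx[(x-2)(x-9)] = (x-9) + (x-2) = 2x - 11. Dividing by 2 gives (2x - 11)/2.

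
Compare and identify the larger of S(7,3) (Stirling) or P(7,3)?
S(7,3)

Working:
S(7,3) = 3·S(6,3) + S(6,2) = 3·90 + 31 = 301; P(7,3) = 210.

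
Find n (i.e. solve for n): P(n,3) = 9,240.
P(n,3) = n(n−1)(n−2) is increasing in n; n(n−1)(n−2) ≈ (n−1)^3 = 9,240 gives n ≈ 22.0. Check: P(20,3) = 6,840, P(21,3) = 7,980, P(22,3) = 9,240 ✓. So n = 22.
Final answer: 22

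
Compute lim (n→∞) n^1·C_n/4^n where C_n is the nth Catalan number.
C_n ~ 4^n/(n^(3/2)√π), so n^1·C_n/4^n ~ n^(1 − 3/2)/√π → 0.
Final answer: 0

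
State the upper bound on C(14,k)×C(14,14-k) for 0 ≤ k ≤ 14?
11,778,624

Working:
C(14,k)·C(14,14-k) = C(14,k)², maximised at the centre k = 7: C(14,7)² = 11,778,624.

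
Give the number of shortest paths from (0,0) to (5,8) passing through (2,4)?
525

Reasoning: To (2,4): C(6,2)=15. From there: C(7,3)=35. Total: 525.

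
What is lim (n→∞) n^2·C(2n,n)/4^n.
C(2n,n) ~ 4^n/√(πn), so n^2·C(2n,n)/4^n ~ n^(2 − 1/2)/√π → ∞.

Answer: ∞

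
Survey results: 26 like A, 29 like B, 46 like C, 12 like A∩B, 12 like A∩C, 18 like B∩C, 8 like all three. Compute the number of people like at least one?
67

Working:
|A∪B∪C| = 26+29+46-12-12-18+8 = 67.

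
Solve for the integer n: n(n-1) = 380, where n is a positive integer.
20

Reasoning: n² − n − 380 = 0, so n = (1 ± √(1 + 4·380))/2 = (1 ± √1,521)/2 = (1 ± 39)/2, i.e. n = 20 or n = -19. Taking the positive root, n = 20 (check: 20×19 = 380).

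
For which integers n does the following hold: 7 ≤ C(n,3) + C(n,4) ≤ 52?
5, 6

Explanation: C(4,3)+C(4,4)=5; C(5,3)+C(5,4)=15; C(6,3)+C(6,4)=35; C(7,3)+C(7,4)=70. So valid n = 5, 6.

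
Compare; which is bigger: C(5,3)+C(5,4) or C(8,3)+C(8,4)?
C(8,3)+C(8,4)
First=15, Second=126.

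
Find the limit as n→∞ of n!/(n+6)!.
0

Solution: n!/(n+6)! = 1/[(n+1)(n+2)···(n+6)] → 0 as n → ∞.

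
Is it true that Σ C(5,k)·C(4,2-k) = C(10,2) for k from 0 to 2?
False

Reasoning: Vandermonde's identity gives C(9,2) = 36; RHS C(10,2) = 45.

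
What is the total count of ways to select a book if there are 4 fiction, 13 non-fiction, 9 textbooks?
By the addition principle: 4 + 13 + 9 = 26.

Answer: 26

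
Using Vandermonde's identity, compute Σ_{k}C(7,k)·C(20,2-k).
351

Reasoning: = C(7+20,2) = C(27,2) = 351.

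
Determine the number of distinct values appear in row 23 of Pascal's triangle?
Row 23 has entries C(23,0)..C(23,23); by symmetry C(23,k)=C(23,23-k), giving 12 distinct values.
Final answer: 12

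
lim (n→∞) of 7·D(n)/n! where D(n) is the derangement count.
7/e

Reasoning: D(n)/n! → 1/e, so 7·D(n)/n! → 7/e.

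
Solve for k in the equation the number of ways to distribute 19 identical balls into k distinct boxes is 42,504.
6

Solution: Stars and bars: the count is C(19+k−1, k−1), increasing in k. k=4: C(22,3) = 1,540, k=5: C(23,4) = 8,855, k=6: C(24,5) = 42,504 ✓. So k = 6.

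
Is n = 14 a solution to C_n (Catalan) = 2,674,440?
Yes
C_14 = C(28,14)/(14+1) = 40,116,600/15 = 2,674,440, which equals 2,674,440.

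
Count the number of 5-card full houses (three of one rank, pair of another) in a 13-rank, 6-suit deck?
46,800

Reasoning: Triple rank: 13. Triple suits: C(6,3)=20. Pair rank: 12. Pair suits: C(6,2)=15. Total: 46,800.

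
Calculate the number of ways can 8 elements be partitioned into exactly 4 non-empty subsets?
1,701

Working:
This equals S(8,4), the Stirling number of the 2nd kind.
Using the Stirling recurrence: S(n,k) = k·S(n-1,k) + S(n-1,k-1)
S(8,4) = 4·S(7,4) + S(7,3)
         = 4·350 + 301
         = 1400 + 301
         = 1,701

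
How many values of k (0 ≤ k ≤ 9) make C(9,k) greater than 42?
4

Working:
Row 9 is unimodal and symmetric about k=9/2. C(9,2)=36 ≤ 42; C(9,3)=84 > 42; by symmetry C(9,k) > 42 for k = 3..6. That's 6 - 3 + 1 = 4 values.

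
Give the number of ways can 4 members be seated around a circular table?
6

Explanation: Circular arrangements: (4-1)! = 6.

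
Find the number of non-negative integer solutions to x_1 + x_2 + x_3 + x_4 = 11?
364

Explanation: C(11+4-1, 4-1) = 364.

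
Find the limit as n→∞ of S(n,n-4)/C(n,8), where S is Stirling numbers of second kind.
105
The leading term of S(n,n-4) as a polynomial in n is (7)!!·C(n,8), so the ratio → (7)!! = 105.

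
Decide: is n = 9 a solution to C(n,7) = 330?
No

Working:
C(9,7) = 9·8·7·6·5·4·3/7! = 181,440/5,040 = 36, which does not equal 330.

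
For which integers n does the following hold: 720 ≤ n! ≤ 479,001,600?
n! is strictly increasing; 6! = 720 and 12! = 479,001,600, so valid n = 6, 7, 8, 9, 10, 11, 12.
Final answer: 6, 7, 8, 9, 10, 11, 12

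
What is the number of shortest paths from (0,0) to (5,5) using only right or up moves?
252

Solution: Choose 5 rights from 10 moves: C(10,5) = 252.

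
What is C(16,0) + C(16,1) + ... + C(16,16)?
Sum of binomial coefficients = 2^16 = 65,536.

Answer: 65,536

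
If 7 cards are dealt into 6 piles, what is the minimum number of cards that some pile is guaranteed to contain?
Pigeonhole: ⌈7/6⌉ = 2.
Final answer: 2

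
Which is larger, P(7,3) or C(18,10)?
C(18,10)
P(7,3)=210, C(18,10)=43,758.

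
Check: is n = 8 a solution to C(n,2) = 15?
No

C(8,2) = 8·7/2! = 56/2 = 28, which does not equal 15.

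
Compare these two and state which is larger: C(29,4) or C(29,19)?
C(29,19)
C(29,4)=23,751, C(29,19)=20,030,010.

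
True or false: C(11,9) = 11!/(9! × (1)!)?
The correct denominator is 9!×2!, giving C(11,9) = 55; the stated RHS is 11!/(9!×1!) = 110 ≠ 55, so the statement does not hold.
Final answer: False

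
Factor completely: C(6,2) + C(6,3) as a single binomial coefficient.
By Pascal's identity: C(6,2) + C(6,3) = C(7,3) = 35.

Answer: C(7,3)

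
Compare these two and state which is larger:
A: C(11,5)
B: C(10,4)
A
A=C(11,5)=462, B=C(10,4)=210.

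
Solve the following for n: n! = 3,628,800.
10

Explanation: n! is strictly increasing. 8! = 40,320, 9! = 362,880, 10! = 3,628,800 ✓. So n = 10.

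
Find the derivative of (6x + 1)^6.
36(6x + 1)^5

Solution: Chain rule: 6(6x+1)^{5} × 6 = 36(6x+1)^{5}.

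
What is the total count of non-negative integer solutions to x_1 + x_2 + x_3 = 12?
91

Reasoning: C(12+3-1, 3-1) = 91.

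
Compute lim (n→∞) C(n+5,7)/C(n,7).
1

Working:
Both numerator and denominator grow as n^7/7! for large n, so the ratio → 1.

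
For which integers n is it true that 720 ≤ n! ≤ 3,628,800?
n! is strictly increasing; 6! = 720 and 10! = 3,628,800, so valid n = 6, 7, 8, 9, 10.
Final answer: 6, 7, 8, 9, 10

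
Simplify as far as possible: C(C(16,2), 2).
C(16,2) = 120, then C(120, 2) = 7,140.
Final answer: 7,140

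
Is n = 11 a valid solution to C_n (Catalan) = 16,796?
C_11 = C(22,11)/(11+1) = 705,432/12 = 58,786, which does not equal 16,796.
Final answer: No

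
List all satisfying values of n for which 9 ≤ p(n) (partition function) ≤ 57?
Tabulating p(n) via p(n) = p(n−1) + p(n−2) − p(n−5) − p(n−7) + …: p(5)=7; p(6)=11; p(7)=15; p(8)=22; p(9)=30; p(10)=42; p(11)=56; p(12)=77. So valid n = 6, 7, 8, 9, 10, 11.

Answer: 6, 7, 8, 9, 10, 11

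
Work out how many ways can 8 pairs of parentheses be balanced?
1,430

Reasoning: Using the Catalan number formula: C_n = C(2n, n) / (n+1)
C_8 = C(16, 8) / (8+1)
     = 12870 / 9
     = 1,430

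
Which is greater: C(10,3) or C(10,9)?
C(10,3)

Solution: C(10,3)=120, C(10,9)=10.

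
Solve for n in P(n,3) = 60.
5

Reasoning: P(n,3) = n(n−1)(n−2) is increasing in n; n(n−1)(n−2) ≈ (n−1)^3 = 60 gives n ≈ 4.9. Check: P(3,3) = 6, P(4,3) = 24, P(5,3) = 60 ✓. So n = 5.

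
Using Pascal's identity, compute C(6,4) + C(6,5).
21
C(6,4) + C(6,5) = C(7,5) = 21.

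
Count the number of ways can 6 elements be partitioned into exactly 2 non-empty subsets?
31

Solution: This equals S(6,2), the Stirling number of the 2nd kind.
Using the Stirling recurrence: S(n,k) = k·S(n-1,k) + S(n-1,k-1)
S(6,2) = 2·S(5,2) + S(5,1)
         = 2·15 + 1
         = 30 + 1
         = 31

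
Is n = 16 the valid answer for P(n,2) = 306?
P(16,2) = 16·15 = 240, which does not equal 306.

Answer: No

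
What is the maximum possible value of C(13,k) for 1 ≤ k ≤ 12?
1,716

Reasoning: C(13,k) is maximised at the centre of the row: C(13,6) = 1,716.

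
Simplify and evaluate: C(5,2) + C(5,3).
By Pascal's identity: C(6,3) = 20.
Final answer: 20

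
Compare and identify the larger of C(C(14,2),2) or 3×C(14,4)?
C(C(14,2),2)

Explanation: C(C(14,2),2)=4,095, 3×C(14,4)=3,003.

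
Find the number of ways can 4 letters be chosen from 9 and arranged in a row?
3,024
P(9,4) = 9!/(9-4)! = 3,024.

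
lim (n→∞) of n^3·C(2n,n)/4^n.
∞
C(2n,n) ~ 4^n/√(πn), so n^3·C(2n,n)/4^n ~ n^(3 − 1/2)/√π → ∞.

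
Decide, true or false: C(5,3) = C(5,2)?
True

Working:
Symmetry C(n,k) = C(n,n-k): C(5,3) = 10 and C(5,2) = 10. Both sides agree, so the statement holds.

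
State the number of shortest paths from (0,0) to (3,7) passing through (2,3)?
50
To (2,3): C(5,2)=10. From there: C(5,1)=5. Total: 50.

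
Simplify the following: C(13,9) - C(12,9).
495

Solution: C(13,9) - C(12,9) = C(12,8) = 495.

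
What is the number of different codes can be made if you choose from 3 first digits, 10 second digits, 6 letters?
180
By the multiplication principle: 3 × 10 × 6 = 180.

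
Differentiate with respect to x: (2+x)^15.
15(2+x)^14

Working:
Using the power rule: d/dx (2+x)^15 = 15(2+x)^{14}.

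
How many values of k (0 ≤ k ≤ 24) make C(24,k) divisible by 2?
Checking C(24,k) mod 2 for k = 0..24: divisible at k = 1, 2, 3, 4, 5, 6, 7, 9, 10, 11, 12, 13, 14, 15, 17, 18, 19, 20, 21, 22, 23. That's 21 values.
Final answer: 21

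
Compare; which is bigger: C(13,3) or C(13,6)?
C(13,6)

Reasoning: C(13,3)=286, C(13,6)=1,716.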